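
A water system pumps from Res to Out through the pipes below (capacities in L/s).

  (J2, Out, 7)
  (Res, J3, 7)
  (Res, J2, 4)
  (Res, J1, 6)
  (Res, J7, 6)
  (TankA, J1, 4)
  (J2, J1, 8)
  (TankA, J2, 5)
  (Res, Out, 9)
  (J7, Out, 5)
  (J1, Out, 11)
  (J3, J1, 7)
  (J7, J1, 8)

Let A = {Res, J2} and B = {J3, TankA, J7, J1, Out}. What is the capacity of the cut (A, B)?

Edges leaving {Res, J2}: Res→J3 (7), Res→J7 (6), Res→J1 (6), Res→Out (9), J2→J1 (8), J2→Out (7).
Cut capacity = 7 + 6 + 6 + 9 + 8 + 7 = 43.

43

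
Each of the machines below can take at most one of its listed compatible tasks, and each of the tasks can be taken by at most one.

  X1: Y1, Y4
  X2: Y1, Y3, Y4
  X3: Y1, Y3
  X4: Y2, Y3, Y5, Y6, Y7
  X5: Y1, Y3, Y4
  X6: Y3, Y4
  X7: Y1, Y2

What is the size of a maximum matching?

5

Unit-capacity flow: source→left, listed edges, right→sink; max matching = max flow.
Augmenting path X1→Y1 (+1); matched 1.
Augmenting path X2→Y3 (+1); matched 2.
Augmenting path X4→Y2 (+1); matched 3.
Augmenting path X5→Y4 (+1); matched 4.
Augmenting path X7→Y2→X4→Y5 (+1); matched 5.
No augmenting path remains; maximum matching = 5.
König certificate: {X4, X7, Y1, Y3, Y4} is a vertex cover of size 5 (every listed pair touches it), so no matching can be larger.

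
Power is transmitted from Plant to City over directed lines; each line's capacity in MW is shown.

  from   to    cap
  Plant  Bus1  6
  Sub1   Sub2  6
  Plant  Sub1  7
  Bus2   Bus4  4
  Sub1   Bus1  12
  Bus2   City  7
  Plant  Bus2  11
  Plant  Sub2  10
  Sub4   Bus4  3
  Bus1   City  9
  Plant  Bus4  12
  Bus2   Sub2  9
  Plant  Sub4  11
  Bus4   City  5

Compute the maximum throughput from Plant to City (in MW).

21

Augment Plant→Bus2→City: bottleneck 7, flow now 7.
Augment Plant→Bus1→City: bottleneck 6, flow now 13.
Augment Plant→Bus4→City: bottleneck 5, flow now 18.
Augment Plant→Sub1→Bus1→City: bottleneck 3, flow now 21.
No augmenting path remains; maximum flow = 21.
In the residual graph, reachable from Plant: {Plant, Bus2, Sub1, Sub2, Sub4, Bus1, Bus4}.
Min-cut edges: Bus2→City (7), Bus1→City (9), Bus4→City (5); capacity 7 + 9 + 5 = 21.
This cut is saturated, so no flow can exceed 21.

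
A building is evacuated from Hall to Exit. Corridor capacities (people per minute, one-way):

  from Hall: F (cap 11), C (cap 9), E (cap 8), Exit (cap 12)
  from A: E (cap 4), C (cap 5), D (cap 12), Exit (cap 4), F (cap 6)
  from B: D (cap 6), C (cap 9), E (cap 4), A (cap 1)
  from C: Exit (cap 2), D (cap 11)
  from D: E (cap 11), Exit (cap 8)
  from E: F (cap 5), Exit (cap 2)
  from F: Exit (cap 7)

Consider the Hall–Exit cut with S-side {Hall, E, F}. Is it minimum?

Yes — it is a minimum cut (capacity 30).

Given cut capacity: 9 + 12 + 2 + 7 = 30.
Augment Hall→Exit: bottleneck 12, flow now 12.
Augment Hall→C→Exit: bottleneck 2, flow now 14.
Augment Hall→E→Exit: bottleneck 2, flow now 16.
Augment Hall→F→Exit: bottleneck 7, flow now 23.
Augment Hall→C→D→Exit: bottleneck 7, flow now 30.
No augmenting path remains; maximum flow = 30.
Cut capacity 30 equals the max flow, so it is a minimum cut.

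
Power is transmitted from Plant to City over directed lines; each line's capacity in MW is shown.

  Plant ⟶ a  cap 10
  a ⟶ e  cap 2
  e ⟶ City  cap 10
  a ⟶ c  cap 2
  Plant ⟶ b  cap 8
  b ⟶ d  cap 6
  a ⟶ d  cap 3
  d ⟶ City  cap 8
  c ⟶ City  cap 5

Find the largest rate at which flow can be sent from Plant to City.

12

Augment Plant→a→c→City: bottleneck 2, flow now 2.
Augment Plant→a→d→City: bottleneck 3, flow now 5.
Augment Plant→a→e→City: bottleneck 2, flow now 7.
Augment Plant→b→d→City: bottleneck 5, flow now 12.
No augmenting path remains; maximum flow = 12.
In the residual graph, reachable from Plant: {Plant, a, b, d}.
Min-cut edges: a→c (2), a→e (2), d→City (8); capacity 2 + 2 + 8 = 12.
This cut is saturated, so no flow can exceed 12.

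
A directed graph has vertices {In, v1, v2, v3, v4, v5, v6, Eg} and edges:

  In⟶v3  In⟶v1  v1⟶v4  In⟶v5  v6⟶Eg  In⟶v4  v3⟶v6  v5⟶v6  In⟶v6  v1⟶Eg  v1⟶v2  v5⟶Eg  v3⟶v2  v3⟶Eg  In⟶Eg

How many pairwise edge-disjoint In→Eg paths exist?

Assign every edge capacity 1; by Menger, the answer equals the max flow.
Path In→Eg (+1); total 1.
Path In→v1→Eg (+1); total 2.
Path In→v3→Eg (+1); total 3.
Path In→v5→Eg (+1); total 4.
Path In→v6→Eg (+1); total 5.
No residual In→Eg path; max flow = 5.
Certifying cut of size 5: {In→Eg, In→v1, In→v3, In→v5, In→v6}.

5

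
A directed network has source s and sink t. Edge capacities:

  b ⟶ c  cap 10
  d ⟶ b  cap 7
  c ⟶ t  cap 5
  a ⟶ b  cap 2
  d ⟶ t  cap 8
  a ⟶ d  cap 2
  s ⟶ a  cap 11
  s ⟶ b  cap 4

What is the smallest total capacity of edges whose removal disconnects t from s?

7

Augment s→a→d→t: bottleneck 2, flow now 2.
Augment s→b→c→t: bottleneck 4, flow now 6.
Augment s→a→b→c→t: bottleneck 1, flow now 7.
No augmenting path remains; maximum flow = 7.
By max-flow min-cut, the minimum cut capacity equals the max flow.
In the residual graph, reachable from s: {s, a, b, c}.
Min-cut edges: a→d (2), c→t (5); capacity 2 + 5 = 7.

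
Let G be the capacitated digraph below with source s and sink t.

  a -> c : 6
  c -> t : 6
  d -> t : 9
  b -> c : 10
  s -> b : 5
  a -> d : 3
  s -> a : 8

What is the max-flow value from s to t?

Augment s→a→c→t: bottleneck 6, flow now 6.
Augment s→a→d→t: bottleneck 2, flow now 8.
Augment s→b→c→a→d→t: bottleneck 1, flow now 9. (uses reverse residual edge)
No augmenting path remains; maximum flow = 9.
In the residual graph, reachable from s: {s, a, b, c}.
Min-cut edges: a→d (3), c→t (6); capacity 3 + 6 = 9.
This cut is saturated, so no flow can exceed 9.

9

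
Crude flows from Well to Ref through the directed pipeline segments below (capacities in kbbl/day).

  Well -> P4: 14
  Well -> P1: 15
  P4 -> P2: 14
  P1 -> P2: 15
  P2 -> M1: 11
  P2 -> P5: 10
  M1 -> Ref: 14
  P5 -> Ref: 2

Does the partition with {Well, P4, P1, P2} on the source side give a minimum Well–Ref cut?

No — its capacity is 21, but the minimum cut has capacity 13.

Given cut capacity: 11 + 10 = 21.
Augment Well→P4→P2→M1→Ref: bottleneck 11, flow now 11.
Augment Well→P4→P2→P5→Ref: bottleneck 2, flow now 13.
No augmenting path remains; maximum flow = 13.
In the residual graph, reachable from Well: {Well, P4, P1, P2, P5}.
Min-cut edges: P2→M1 (11), P5→Ref (2); capacity 11 + 2 = 13.
Cut capacity 21 exceeds the max flow 13, so it is not minimum.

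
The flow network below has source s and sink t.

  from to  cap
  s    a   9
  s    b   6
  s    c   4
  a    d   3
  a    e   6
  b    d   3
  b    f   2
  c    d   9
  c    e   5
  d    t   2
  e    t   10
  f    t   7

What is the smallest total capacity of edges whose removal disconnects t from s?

Augment s→a→d→t: bottleneck 2, flow now 2.
Augment s→a→e→t: bottleneck 6, flow now 8.
Augment s→b→f→t: bottleneck 2, flow now 10.
Augment s→c→e→t: bottleneck 4, flow now 14.
No augmenting path remains; maximum flow = 14.
By max-flow min-cut, the minimum cut capacity equals the max flow.
In the residual graph, reachable from s: {s, a, b, d}.
Min-cut edges: s→c (4), a→e (6), b→f (2), d→t (2); capacity 4 + 6 + 2 + 2 = 14.

14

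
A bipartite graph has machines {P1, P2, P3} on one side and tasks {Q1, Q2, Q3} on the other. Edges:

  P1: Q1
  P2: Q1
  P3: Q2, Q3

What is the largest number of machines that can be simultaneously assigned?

2

Unit-capacity flow: source→left, listed edges, right→sink; max matching = max flow.
Augmenting path P1→Q1 (+1); matched 1.
Augmenting path P3→Q2 (+1); matched 2.
No augmenting path remains; maximum matching = 2.
König certificate: {P3, Q1} is a vertex cover of size 2 (every listed pair touches it), so no matching can be larger.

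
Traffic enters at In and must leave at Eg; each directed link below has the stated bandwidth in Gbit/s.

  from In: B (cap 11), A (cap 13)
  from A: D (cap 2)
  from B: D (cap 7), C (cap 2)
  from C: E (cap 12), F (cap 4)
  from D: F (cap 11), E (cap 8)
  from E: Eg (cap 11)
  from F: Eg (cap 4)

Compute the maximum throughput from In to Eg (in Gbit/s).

11

Augment In→A→D→E→Eg: bottleneck 2, flow now 2.
Augment In→B→C→E→Eg: bottleneck 2, flow now 4.
Augment In→B→D→E→Eg: bottleneck 6, flow now 10.
Augment In→B→D→F→Eg: bottleneck 1, flow now 11.
No augmenting path remains; maximum flow = 11.
In the residual graph, reachable from In: {In, A, B}.
Min-cut edges: A→D (2), B→C (2), B→D (7); capacity 2 + 2 + 7 = 11.
This cut is saturated, so no flow can exceed 11.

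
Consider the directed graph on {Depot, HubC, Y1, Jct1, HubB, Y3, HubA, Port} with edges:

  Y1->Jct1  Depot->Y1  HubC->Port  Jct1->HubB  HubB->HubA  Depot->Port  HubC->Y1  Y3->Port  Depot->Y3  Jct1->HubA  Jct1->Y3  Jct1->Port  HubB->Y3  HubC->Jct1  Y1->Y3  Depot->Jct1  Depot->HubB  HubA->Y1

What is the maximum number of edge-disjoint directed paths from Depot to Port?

Assign every edge capacity 1; by Menger, the answer equals the max flow.
Path Depot→Port (+1); total 1.
Path Depot→Jct1→Port (+1); total 2.
Path Depot→Y3→Port (+1); total 3.
No residual Depot→Port path; max flow = 3.
Certifying cut of size 3: {Depot→Port, Jct1→Port, Y3→Port}.

3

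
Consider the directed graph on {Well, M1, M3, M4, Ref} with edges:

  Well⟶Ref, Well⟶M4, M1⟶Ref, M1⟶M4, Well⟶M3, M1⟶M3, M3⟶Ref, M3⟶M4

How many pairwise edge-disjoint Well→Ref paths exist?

Assign every edge capacity 1; by Menger, the answer equals the max flow.
Path Well→Ref (+1); total 1.
Path Well→M3→Ref (+1); total 2.
No residual Well→Ref path; max flow = 2.
Certifying cut of size 2: {Well→M3, Well→Ref}.

2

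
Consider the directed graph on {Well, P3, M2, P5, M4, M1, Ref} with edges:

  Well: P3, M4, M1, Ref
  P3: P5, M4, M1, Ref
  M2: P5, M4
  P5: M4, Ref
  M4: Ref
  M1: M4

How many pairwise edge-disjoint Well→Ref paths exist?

Assign every edge capacity 1; by Menger, the answer equals the max flow.
Path Well→Ref (+1); total 1.
Path Well→P3→Ref (+1); total 2.
Path Well→M4→Ref (+1); total 3.
No residual Well→Ref path; max flow = 3.
Certifying cut of size 3: {M4→Ref, Well→P3, Well→Ref}.

3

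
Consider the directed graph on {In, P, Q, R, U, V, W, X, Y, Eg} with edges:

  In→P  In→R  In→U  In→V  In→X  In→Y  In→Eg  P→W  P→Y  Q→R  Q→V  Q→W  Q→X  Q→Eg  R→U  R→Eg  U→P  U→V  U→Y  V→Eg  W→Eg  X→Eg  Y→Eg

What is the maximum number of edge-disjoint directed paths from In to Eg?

Assign every edge capacity 1; by Menger, the answer equals the max flow.
Path In→Eg (+1); total 1.
Path In→R→Eg (+1); total 2.
Path In→V→Eg (+1); total 3.
Path In→X→Eg (+1); total 4.
Path In→Y→Eg (+1); total 5.
Path In→P→W→Eg (+1); total 6.
No residual In→Eg path; max flow = 6.
Certifying cut of size 6: {In→Eg, In→R, In→X, P→W, V→Eg, Y→Eg}.

6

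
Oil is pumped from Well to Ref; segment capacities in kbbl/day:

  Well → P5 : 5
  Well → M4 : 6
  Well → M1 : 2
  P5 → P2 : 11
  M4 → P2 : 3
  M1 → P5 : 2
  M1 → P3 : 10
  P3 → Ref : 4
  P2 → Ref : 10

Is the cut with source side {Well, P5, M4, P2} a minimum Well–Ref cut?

Given cut capacity: 2 + 10 = 12.
Augment Well→P5→P2→Ref: bottleneck 5, flow now 5.
Augment Well→M4→P2→Ref: bottleneck 3, flow now 8.
Augment Well→M1→P3→Ref: bottleneck 2, flow now 10.
No augmenting path remains; maximum flow = 10.
In the residual graph, reachable from Well: {Well, M4}.
Min-cut edges: Well→P5 (5), Well→M1 (2), M4→P2 (3); capacity 5 + 2 + 3 = 10.
Cut capacity 12 exceeds the max flow 10, so it is not minimum.

No — its capacity is 12, but the minimum cut has capacity 10.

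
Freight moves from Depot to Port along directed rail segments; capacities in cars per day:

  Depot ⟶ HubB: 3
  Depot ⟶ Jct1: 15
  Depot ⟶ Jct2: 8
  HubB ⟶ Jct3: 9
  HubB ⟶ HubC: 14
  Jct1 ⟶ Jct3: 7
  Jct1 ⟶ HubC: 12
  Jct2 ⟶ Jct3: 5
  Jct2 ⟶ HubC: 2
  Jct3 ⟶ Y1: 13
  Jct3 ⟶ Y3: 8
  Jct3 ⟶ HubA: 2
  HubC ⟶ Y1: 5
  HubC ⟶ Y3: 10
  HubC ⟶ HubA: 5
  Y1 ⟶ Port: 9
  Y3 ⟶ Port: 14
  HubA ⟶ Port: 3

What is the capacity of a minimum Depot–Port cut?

Augment Depot→HubB→Jct3→Y1→Port: bottleneck 3, flow now 3.
Augment Depot→Jct1→Jct3→Y1→Port: bottleneck 6, flow now 9.
Augment Depot→Jct1→Jct3→Y3→Port: bottleneck 1, flow now 10.
Augment Depot→Jct1→HubC→Y3→Port: bottleneck 8, flow now 18.
Augment Depot→Jct2→Jct3→Y3→Port: bottleneck 5, flow now 23.
Augment Depot→Jct2→HubC→HubA→Port: bottleneck 2, flow now 25.
No augmenting path remains; maximum flow = 25.
By max-flow min-cut, the minimum cut capacity equals the max flow.
In the residual graph, reachable from Depot: {Depot, Jct2}.
Min-cut edges: Depot→HubB (3), Depot→Jct1 (15), Jct2→Jct3 (5), Jct2→HubC (2); capacity 3 + 15 + 5 + 2 = 25.

25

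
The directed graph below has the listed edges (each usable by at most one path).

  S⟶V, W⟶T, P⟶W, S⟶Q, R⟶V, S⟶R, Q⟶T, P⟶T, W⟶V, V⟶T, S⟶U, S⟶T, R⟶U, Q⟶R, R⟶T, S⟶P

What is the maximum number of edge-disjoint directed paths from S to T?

Assign every edge capacity 1; by Menger, the answer equals the max flow.
Path S→T (+1); total 1.
Path S→P→T (+1); total 2.
Path S→Q→T (+1); total 3.
Path S→R→T (+1); total 4.
Path S→V→T (+1); total 5.
No residual S→T path; max flow = 5.
Certifying cut of size 5: {S→P, S→Q, S→R, S→T, S→V}.

5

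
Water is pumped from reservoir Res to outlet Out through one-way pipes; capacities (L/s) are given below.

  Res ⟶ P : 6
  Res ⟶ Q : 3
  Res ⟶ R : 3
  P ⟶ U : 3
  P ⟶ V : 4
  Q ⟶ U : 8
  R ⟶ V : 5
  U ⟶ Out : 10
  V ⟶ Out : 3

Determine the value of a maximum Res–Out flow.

9

Augment Res→P→U→Out: bottleneck 3, flow now 3.
Augment Res→P→V→Out: bottleneck 3, flow now 6.
Augment Res→Q→U→Out: bottleneck 3, flow now 9.
No augmenting path remains; maximum flow = 9.
In the residual graph, reachable from Res: {Res, P, R, V}.
Min-cut edges: Res→Q (3), P→U (3), V→Out (3); capacity 3 + 3 + 3 = 9.
This cut is saturated, so no flow can exceed 9.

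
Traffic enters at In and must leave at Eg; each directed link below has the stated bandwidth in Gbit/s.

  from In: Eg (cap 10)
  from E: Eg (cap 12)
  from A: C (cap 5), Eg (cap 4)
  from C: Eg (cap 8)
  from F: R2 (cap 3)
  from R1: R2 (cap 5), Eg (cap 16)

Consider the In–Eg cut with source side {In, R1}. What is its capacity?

31

Edges leaving {In, R1}: In→Eg (10), R1→R2 (5), R1→Eg (16).
Cut capacity = 10 + 5 + 16 = 31.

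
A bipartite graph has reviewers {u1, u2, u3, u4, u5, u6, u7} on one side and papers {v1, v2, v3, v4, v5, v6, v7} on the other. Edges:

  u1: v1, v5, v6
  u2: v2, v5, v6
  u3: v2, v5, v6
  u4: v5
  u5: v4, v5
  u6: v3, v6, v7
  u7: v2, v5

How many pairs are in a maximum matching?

Unit-capacity flow: source→left, listed edges, right→sink; max matching = max flow.
Augmenting path u1→v1 (+1); matched 1.
Augmenting path u2→v2 (+1); matched 2.
Augmenting path u3→v5 (+1); matched 3.
Augmenting path u5→v4 (+1); matched 4.
Augmenting path u6→v3 (+1); matched 5.
Augmenting path u4→v5→u3→v6 (+1); matched 6.
No augmenting path remains; maximum matching = 6.
König certificate: {u1, u5, u6, v2, v5, v6} is a vertex cover of size 6 (every listed pair touches it), so no matching can be larger.

6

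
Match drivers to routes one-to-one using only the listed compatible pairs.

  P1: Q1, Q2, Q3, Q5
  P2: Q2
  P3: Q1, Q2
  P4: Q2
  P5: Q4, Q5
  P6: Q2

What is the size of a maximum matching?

4

Unit-capacity flow: source→left, listed edges, right→sink; max matching = max flow.
Augmenting path P1→Q1 (+1); matched 1.
Augmenting path P2→Q2 (+1); matched 2.
Augmenting path P5→Q4 (+1); matched 3.
Augmenting path P3→Q1→P1→Q3 (+1); matched 4.
No augmenting path remains; maximum matching = 4.
König certificate: {P1, P3, P5, Q2} is a vertex cover of size 4 (every listed pair touches it), so no matching can be larger.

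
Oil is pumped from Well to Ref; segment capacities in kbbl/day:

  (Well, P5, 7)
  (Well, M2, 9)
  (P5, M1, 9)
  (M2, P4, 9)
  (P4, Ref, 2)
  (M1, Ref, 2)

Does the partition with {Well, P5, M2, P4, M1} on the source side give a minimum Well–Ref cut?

Given cut capacity: 2 + 2 = 4.
Augment Well→P5→M1→Ref: bottleneck 2, flow now 2.
Augment Well→M2→P4→Ref: bottleneck 2, flow now 4.
No augmenting path remains; maximum flow = 4.
Cut capacity 4 equals the max flow, so it is a minimum cut.

Yes — it is a minimum cut (capacity 4).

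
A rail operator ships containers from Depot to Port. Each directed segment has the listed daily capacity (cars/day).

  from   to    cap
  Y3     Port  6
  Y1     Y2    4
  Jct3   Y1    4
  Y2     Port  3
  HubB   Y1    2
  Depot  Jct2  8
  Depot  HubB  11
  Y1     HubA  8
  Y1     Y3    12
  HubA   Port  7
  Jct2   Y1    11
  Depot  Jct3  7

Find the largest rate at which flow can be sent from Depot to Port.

Augment Depot→Jct3→Y1→Y3→Port: bottleneck 4, flow now 4.
Augment Depot→HubB→Y1→Y3→Port: bottleneck 2, flow now 6.
Augment Depot→Jct2→Y1→HubA→Port: bottleneck 7, flow now 13.
Augment Depot→Jct2→Y1→Y2→Port: bottleneck 1, flow now 14.
No augmenting path remains; maximum flow = 14.
In the residual graph, reachable from Depot: {Depot, Jct3, HubB}.
Min-cut edges: Depot→Jct2 (8), Jct3→Y1 (4), HubB→Y1 (2); capacity 8 + 4 + 2 = 14.
This cut is saturated, so no flow can exceed 14.

14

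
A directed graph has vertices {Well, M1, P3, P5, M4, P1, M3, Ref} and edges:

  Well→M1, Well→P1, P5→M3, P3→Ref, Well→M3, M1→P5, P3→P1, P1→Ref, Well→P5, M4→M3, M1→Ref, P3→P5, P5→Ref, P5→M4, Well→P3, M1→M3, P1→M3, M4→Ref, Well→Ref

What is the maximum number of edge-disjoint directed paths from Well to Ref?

Assign every edge capacity 1; by Menger, the answer equals the max flow.
Path Well→Ref (+1); total 1.
Path Well→M1→Ref (+1); total 2.
Path Well→P3→Ref (+1); total 3.
Path Well→P5→Ref (+1); total 4.
Path Well→P1→Ref (+1); total 5.
No residual Well→Ref path; max flow = 5.
Certifying cut of size 5: {Well→M1, Well→P1, Well→P3, Well→P5, Well→Ref}.

5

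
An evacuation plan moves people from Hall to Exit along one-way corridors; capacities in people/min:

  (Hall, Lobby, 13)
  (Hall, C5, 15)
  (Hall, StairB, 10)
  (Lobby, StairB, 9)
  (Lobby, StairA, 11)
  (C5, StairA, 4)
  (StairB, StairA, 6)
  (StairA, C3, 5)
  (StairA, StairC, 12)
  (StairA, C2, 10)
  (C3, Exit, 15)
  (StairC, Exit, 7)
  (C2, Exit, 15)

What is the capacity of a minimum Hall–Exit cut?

21

Augment Hall→Lobby→StairA→C3→Exit: bottleneck 5, flow now 5.
Augment Hall→Lobby→StairA→StairC→Exit: bottleneck 6, flow now 11.
Augment Hall→C5→StairA→StairC→Exit: bottleneck 1, flow now 12.
Augment Hall→C5→StairA→C2→Exit: bottleneck 3, flow now 15.
Augment Hall→StairB→StairA→C2→Exit: bottleneck 6, flow now 21.
No augmenting path remains; maximum flow = 21.
By max-flow min-cut, the minimum cut capacity equals the max flow.
In the residual graph, reachable from Hall: {Hall, Lobby, C5, StairB}.
Min-cut edges: Lobby→StairA (11), C5→StairA (4), StairB→StairA (6); capacity 11 + 4 + 6 = 21.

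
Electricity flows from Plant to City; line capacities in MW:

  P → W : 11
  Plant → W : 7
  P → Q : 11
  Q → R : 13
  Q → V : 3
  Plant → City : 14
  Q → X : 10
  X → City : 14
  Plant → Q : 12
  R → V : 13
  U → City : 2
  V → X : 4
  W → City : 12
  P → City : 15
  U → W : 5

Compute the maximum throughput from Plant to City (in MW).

33

Augment Plant→City: bottleneck 14, flow now 14.
Augment Plant→W→City: bottleneck 7, flow now 21.
Augment Plant→Q→X→City: bottleneck 10, flow now 31.
Augment Plant→Q→V→X→City: bottleneck 2, flow now 33.
No augmenting path remains; maximum flow = 33.
In the residual graph, reachable from Plant: {Plant}.
Min-cut edges: Plant→Q (12), Plant→W (7), Plant→City (14); capacity 12 + 7 + 14 = 33.
This cut is saturated, so no flow can exceed 33.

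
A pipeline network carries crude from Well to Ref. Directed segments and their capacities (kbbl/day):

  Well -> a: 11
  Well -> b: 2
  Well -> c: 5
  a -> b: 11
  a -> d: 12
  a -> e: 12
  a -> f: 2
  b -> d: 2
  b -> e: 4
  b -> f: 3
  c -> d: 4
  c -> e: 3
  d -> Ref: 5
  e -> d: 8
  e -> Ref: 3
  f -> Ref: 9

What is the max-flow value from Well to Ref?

Augment Well→a→d→Ref: bottleneck 5, flow now 5.
Augment Well→a→e→Ref: bottleneck 3, flow now 8.
Augment Well→a→f→Ref: bottleneck 2, flow now 10.
Augment Well→b→f→Ref: bottleneck 2, flow now 12.
Augment Well→a→b→f→Ref: bottleneck 1, flow now 13.
No augmenting path remains; maximum flow = 13.
In the residual graph, reachable from Well: {Well, a, b, c, d, e}.
Min-cut edges: a→f (2), b→f (3), d→Ref (5), e→Ref (3); capacity 2 + 3 + 5 + 3 = 13.
This cut is saturated, so no flow can exceed 13.

13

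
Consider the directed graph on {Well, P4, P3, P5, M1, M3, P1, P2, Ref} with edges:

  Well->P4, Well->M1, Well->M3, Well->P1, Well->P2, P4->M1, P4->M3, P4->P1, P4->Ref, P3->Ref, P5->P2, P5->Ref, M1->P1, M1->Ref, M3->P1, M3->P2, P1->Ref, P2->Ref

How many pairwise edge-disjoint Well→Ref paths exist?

4

Assign every edge capacity 1; by Menger, the answer equals the max flow.
Path Well→P4→Ref (+1); total 1.
Path Well→M1→Ref (+1); total 2.
Path Well→P1→Ref (+1); total 3.
Path Well→P2→Ref (+1); total 4.
No residual Well→Ref path; max flow = 4.
Certifying cut of size 4: {P1→Ref, P2→Ref, Well→M1, Well→P4}.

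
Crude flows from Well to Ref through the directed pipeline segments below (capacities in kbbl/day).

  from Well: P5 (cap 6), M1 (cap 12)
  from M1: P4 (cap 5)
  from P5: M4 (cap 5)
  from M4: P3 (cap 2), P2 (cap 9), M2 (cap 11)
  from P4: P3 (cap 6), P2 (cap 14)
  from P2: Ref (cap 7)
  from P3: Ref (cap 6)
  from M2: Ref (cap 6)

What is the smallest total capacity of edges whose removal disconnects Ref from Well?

10

Augment Well→M1→P4→P2→Ref: bottleneck 5, flow now 5.
Augment Well→P5→M4→P2→Ref: bottleneck 2, flow now 7.
Augment Well→P5→M4→P3→Ref: bottleneck 2, flow now 9.
Augment Well→P5→M4→M2→Ref: bottleneck 1, flow now 10.
No augmenting path remains; maximum flow = 10.
By max-flow min-cut, the minimum cut capacity equals the max flow.
In the residual graph, reachable from Well: {Well, M1, P5}.
Min-cut edges: M1→P4 (5), P5→M4 (5); capacity 5 + 5 = 10.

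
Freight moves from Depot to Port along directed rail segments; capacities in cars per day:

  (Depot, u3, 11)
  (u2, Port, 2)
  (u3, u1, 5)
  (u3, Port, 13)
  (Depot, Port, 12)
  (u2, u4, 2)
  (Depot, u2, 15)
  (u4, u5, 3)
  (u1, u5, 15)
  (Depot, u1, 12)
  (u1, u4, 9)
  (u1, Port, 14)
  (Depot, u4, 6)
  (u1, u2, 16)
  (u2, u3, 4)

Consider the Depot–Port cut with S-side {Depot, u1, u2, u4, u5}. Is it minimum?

Given cut capacity: 11 + 12 + 14 + 4 + 2 = 43.
Augment Depot→Port: bottleneck 12, flow now 12.
Augment Depot→u1→Port: bottleneck 12, flow now 24.
Augment Depot→u2→Port: bottleneck 2, flow now 26.
Augment Depot→u3→Port: bottleneck 11, flow now 37.
Augment Depot→u2→u3→Port: bottleneck 2, flow now 39.
Augment Depot→u2→u3→u1→Port: bottleneck 2, flow now 41.
No augmenting path remains; maximum flow = 41.
In the residual graph, reachable from Depot: {Depot, u2, u4, u5}.
Min-cut edges: Depot→u1 (12), Depot→u3 (11), Depot→Port (12), u2→u3 (4), u2→Port (2); capacity 12 + 11 + 12 + 4 + 2 = 41.
Cut capacity 43 exceeds the max flow 41, so it is not minimum.

No — its capacity is 43, but the minimum cut has capacity 41.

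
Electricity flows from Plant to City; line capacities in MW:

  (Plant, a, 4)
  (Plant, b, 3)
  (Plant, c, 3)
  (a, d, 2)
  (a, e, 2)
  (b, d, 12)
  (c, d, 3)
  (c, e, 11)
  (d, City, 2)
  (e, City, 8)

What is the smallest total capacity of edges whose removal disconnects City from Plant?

Augment Plant→a→d→City: bottleneck 2, flow now 2.
Augment Plant→a→e→City: bottleneck 2, flow now 4.
Augment Plant→c→e→City: bottleneck 3, flow now 7.
No augmenting path remains; maximum flow = 7.
By max-flow min-cut, the minimum cut capacity equals the max flow.
In the residual graph, reachable from Plant: {Plant, a, b, d}.
Min-cut edges: Plant→c (3), a→e (2), d→City (2); capacity 3 + 2 + 2 = 7.

7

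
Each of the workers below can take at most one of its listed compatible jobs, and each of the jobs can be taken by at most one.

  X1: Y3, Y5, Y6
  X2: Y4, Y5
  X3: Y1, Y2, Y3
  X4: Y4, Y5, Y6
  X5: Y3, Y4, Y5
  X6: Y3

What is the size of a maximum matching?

5

Unit-capacity flow: source→left, listed edges, right→sink; max matching = max flow.
Augmenting path X1→Y3 (+1); matched 1.
Augmenting path X2→Y4 (+1); matched 2.
Augmenting path X3→Y1 (+1); matched 3.
Augmenting path X4→Y5 (+1); matched 4.
Augmenting path X5→Y3→X1→Y6 (+1); matched 5.
No augmenting path remains; maximum matching = 5.
König certificate: {X3, Y3, Y4, Y5, Y6} is a vertex cover of size 5 (every listed pair touches it), so no matching can be larger.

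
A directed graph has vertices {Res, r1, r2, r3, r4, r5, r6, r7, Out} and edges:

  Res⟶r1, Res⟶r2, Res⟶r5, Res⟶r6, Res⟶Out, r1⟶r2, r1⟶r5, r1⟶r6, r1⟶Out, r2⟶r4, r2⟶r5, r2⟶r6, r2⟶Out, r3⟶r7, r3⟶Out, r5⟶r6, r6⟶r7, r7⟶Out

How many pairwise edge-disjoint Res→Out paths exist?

4

Assign every edge capacity 1; by Menger, the answer equals the max flow.
Path Res→Out (+1); total 1.
Path Res→r1→Out (+1); total 2.
Path Res→r2→Out (+1); total 3.
Path Res→r6→r7→Out (+1); total 4.
No residual Res→Out path; max flow = 4.
Certifying cut of size 4: {Res→Out, Res→r1, Res→r2, r6→r7}.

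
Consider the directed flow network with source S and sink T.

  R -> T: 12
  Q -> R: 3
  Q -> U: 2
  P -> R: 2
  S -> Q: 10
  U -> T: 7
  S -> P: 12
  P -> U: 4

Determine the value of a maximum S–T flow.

Augment S→P→R→T: bottleneck 2, flow now 2.
Augment S→P→U→T: bottleneck 4, flow now 6.
Augment S→Q→R→T: bottleneck 3, flow now 9.
Augment S→Q→U→T: bottleneck 2, flow now 11.
No augmenting path remains; maximum flow = 11.
In the residual graph, reachable from S: {S, P, Q}.
Min-cut edges: P→R (2), P→U (4), Q→R (3), Q→U (2); capacity 2 + 4 + 3 + 2 = 11.
This cut is saturated, so no flow can exceed 11.

11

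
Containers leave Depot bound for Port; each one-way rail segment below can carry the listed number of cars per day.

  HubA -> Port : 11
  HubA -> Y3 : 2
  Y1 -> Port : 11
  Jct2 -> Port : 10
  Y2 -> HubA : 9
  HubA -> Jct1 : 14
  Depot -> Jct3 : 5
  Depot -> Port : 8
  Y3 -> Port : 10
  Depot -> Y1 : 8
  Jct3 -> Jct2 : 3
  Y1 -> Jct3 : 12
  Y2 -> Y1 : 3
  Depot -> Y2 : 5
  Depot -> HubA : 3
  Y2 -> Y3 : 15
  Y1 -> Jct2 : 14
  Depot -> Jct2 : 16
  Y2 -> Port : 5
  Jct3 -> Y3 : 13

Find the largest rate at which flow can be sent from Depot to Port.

39

Augment Depot→Port: bottleneck 8, flow now 8.
Augment Depot→Y2→Port: bottleneck 5, flow now 13.
Augment Depot→Y1→Port: bottleneck 8, flow now 21.
Augment Depot→HubA→Port: bottleneck 3, flow now 24.
Augment Depot→Jct2→Port: bottleneck 10, flow now 34.
Augment Depot→Jct3→Y3→Port: bottleneck 5, flow now 39.
No augmenting path remains; maximum flow = 39.
In the residual graph, reachable from Depot: {Depot, Jct2}.
Min-cut edges: Depot→Y2 (5), Depot→Y1 (8), Depot→HubA (3), Depot→Jct3 (5), Depot→Port (8), Jct2→Port (10); capacity 5 + 8 + 3 + 5 + 8 + 10 = 39.
This cut is saturated, so no flow can exceed 39.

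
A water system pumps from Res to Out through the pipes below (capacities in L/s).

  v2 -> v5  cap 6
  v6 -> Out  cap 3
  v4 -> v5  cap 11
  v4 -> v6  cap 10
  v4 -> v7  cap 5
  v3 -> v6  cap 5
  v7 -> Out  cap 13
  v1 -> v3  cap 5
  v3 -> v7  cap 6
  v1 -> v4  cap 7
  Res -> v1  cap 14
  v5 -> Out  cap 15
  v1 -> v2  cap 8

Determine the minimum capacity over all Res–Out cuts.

Augment Res→v1→v2→v5→Out: bottleneck 6, flow now 6.
Augment Res→v1→v3→v6→Out: bottleneck 3, flow now 9.
Augment Res→v1→v3→v7→Out: bottleneck 2, flow now 11.
Augment Res→v1→v4→v5→Out: bottleneck 3, flow now 14.
No augmenting path remains; maximum flow = 14.
By max-flow min-cut, the minimum cut capacity equals the max flow.
In the residual graph, reachable from Res: {Res}.
Min-cut edges: Res→v1 (14); capacity 14 = 14.

14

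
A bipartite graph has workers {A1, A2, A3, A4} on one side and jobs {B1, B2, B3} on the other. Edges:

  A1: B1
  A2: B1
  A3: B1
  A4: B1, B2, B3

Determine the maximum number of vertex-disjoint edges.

Unit-capacity flow: source→left, listed edges, right→sink; max matching = max flow.
Augmenting path A1→B1 (+1); matched 1.
Augmenting path A4→B2 (+1); matched 2.
No augmenting path remains; maximum matching = 2.
König certificate: {A4, B1} is a vertex cover of size 2 (every listed pair touches it), so no matching can be larger.

2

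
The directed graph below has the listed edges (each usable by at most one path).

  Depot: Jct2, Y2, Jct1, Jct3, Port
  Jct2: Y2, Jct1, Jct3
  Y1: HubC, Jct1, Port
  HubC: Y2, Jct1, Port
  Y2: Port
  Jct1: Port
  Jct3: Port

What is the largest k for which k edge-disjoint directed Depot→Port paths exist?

Assign every edge capacity 1; by Menger, the answer equals the max flow.
Path Depot→Port (+1); total 1.
Path Depot→Y2→Port (+1); total 2.
Path Depot→Jct1→Port (+1); total 3.
Path Depot→Jct3→Port (+1); total 4.
No residual Depot→Port path; max flow = 4.
Certifying cut of size 4: {Depot→Port, Jct1→Port, Jct3→Port, Y2→Port}.

4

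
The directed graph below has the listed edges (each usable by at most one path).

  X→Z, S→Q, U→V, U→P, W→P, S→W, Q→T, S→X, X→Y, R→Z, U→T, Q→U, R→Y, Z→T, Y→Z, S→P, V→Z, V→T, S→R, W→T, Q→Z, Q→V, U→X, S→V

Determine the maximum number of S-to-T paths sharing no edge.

Assign every edge capacity 1; by Menger, the answer equals the max flow.
Path S→Q→T (+1); total 1.
Path S→V→T (+1); total 2.
Path S→W→T (+1); total 3.
Path S→R→Z→T (+1); total 4.
No residual S→T path; max flow = 4.
Certifying cut of size 4: {S→Q, S→V, S→W, Z→T}.

4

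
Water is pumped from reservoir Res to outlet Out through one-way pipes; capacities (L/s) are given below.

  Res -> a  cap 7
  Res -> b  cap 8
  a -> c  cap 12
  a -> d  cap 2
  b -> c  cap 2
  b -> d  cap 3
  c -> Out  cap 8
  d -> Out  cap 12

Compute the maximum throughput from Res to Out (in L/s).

12

Augment Res→a→c→Out: bottleneck 7, flow now 7.
Augment Res→b→c→Out: bottleneck 1, flow now 8.
Augment Res→b→d→Out: bottleneck 3, flow now 11.
Augment Res→b→c→a→d→Out: bottleneck 1, flow now 12. (uses reverse residual edge)
No augmenting path remains; maximum flow = 12.
In the residual graph, reachable from Res: {Res, b}.
Min-cut edges: Res→a (7), b→c (2), b→d (3); capacity 7 + 2 + 3 = 12.
This cut is saturated, so no flow can exceed 12.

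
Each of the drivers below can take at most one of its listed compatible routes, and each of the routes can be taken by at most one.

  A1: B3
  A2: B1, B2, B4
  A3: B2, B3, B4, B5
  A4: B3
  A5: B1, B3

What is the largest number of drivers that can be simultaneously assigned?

4

Unit-capacity flow: source→left, listed edges, right→sink; max matching = max flow.
Augmenting path A1→B3 (+1); matched 1.
Augmenting path A2→B1 (+1); matched 2.
Augmenting path A3→B2 (+1); matched 3.
Augmenting path A5→B1→A2→B4 (+1); matched 4.
No augmenting path remains; maximum matching = 4.
König certificate: {A2, A3, A5, B3} is a vertex cover of size 4 (every listed pair touches it), so no matching can be larger.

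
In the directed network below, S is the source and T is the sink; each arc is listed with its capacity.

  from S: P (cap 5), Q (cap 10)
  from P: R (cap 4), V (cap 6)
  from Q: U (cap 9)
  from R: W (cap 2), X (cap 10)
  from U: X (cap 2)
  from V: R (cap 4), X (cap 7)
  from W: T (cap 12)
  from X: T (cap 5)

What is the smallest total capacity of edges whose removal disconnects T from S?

7

Augment S→P→R→W→T: bottleneck 2, flow now 2.
Augment S→P→R→X→T: bottleneck 2, flow now 4.
Augment S→P→V→X→T: bottleneck 1, flow now 5.
Augment S→Q→U→X→T: bottleneck 2, flow now 7.
No augmenting path remains; maximum flow = 7.
By max-flow min-cut, the minimum cut capacity equals the max flow.
In the residual graph, reachable from S: {S, Q, U}.
Min-cut edges: S→P (5), U→X (2); capacity 5 + 2 = 7.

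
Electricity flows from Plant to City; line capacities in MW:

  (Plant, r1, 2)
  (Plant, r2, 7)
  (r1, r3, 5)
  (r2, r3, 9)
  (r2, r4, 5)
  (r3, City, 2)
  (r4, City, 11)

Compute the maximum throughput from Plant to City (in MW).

Augment Plant→r1→r3→City: bottleneck 2, flow now 2.
Augment Plant→r2→r4→City: bottleneck 5, flow now 7.
No augmenting path remains; maximum flow = 7.
In the residual graph, reachable from Plant: {Plant, r1, r2, r3}.
Min-cut edges: r2→r4 (5), r3→City (2); capacity 5 + 2 = 7.
This cut is saturated, so no flow can exceed 7.

7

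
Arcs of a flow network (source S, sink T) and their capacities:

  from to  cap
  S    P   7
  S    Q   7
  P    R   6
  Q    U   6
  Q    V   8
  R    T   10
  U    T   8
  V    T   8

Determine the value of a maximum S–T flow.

Augment S→P→R→T: bottleneck 6, flow now 6.
Augment S→Q→U→T: bottleneck 6, flow now 12.
Augment S→Q→V→T: bottleneck 1, flow now 13.
No augmenting path remains; maximum flow = 13.
In the residual graph, reachable from S: {S, P}.
Min-cut edges: S→Q (7), P→R (6); capacity 7 + 6 = 13.
This cut is saturated, so no flow can exceed 13.

13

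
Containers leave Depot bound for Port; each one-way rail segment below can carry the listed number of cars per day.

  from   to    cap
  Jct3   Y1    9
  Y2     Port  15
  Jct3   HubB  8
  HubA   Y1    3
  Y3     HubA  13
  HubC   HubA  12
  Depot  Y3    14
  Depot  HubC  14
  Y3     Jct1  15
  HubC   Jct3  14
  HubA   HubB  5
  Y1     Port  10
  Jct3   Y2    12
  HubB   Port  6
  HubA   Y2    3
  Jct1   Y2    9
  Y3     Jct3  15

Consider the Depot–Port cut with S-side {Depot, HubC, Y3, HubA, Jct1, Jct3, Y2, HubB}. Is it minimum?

Given cut capacity: 3 + 9 + 15 + 6 = 33.
Augment Depot→HubC→HubA→Y2→Port: bottleneck 3, flow now 3.
Augment Depot→HubC→HubA→Y1→Port: bottleneck 3, flow now 6.
Augment Depot→HubC→HubA→HubB→Port: bottleneck 5, flow now 11.
Augment Depot→HubC→Jct3→Y2→Port: bottleneck 3, flow now 14.
Augment Depot→Y3→Jct1→Y2→Port: bottleneck 9, flow now 23.
Augment Depot→Y3→Jct3→Y1→Port: bottleneck 5, flow now 28.
No augmenting path remains; maximum flow = 28.
In the residual graph, reachable from Depot: {Depot}.
Min-cut edges: Depot→HubC (14), Depot→Y3 (14); capacity 14 + 14 = 28.
Cut capacity 33 exceeds the max flow 28, so it is not minimum.

No — its capacity is 33, but the minimum cut has capacity 28.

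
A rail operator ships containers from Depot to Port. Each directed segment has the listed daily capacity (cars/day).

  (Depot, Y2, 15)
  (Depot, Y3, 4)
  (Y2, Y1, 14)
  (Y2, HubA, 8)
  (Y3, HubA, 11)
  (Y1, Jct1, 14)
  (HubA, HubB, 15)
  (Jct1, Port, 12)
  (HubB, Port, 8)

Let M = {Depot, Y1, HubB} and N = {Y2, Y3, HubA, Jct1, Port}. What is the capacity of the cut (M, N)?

41

Edges leaving {Depot, Y1, HubB}: Depot→Y2 (15), Depot→Y3 (4), Y1→Jct1 (14), HubB→Port (8).
Cut capacity = 15 + 4 + 14 + 8 = 41.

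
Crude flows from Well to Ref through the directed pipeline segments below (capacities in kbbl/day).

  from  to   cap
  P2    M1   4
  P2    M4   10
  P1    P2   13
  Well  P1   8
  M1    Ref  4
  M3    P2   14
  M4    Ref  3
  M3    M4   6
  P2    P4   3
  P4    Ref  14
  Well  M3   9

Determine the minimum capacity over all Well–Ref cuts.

Augment Well→M3→M4→Ref: bottleneck 3, flow now 3.
Augment Well→M3→P2→P4→Ref: bottleneck 3, flow now 6.
Augment Well→M3→P2→M1→Ref: bottleneck 3, flow now 9.
Augment Well→P1→P2→M1→Ref: bottleneck 1, flow now 10.
No augmenting path remains; maximum flow = 10.
By max-flow min-cut, the minimum cut capacity equals the max flow.
In the residual graph, reachable from Well: {Well, M3, P1, P2, M4}.
Min-cut edges: P2→P4 (3), P2→M1 (4), M4→Ref (3); capacity 3 + 4 + 3 = 10.

10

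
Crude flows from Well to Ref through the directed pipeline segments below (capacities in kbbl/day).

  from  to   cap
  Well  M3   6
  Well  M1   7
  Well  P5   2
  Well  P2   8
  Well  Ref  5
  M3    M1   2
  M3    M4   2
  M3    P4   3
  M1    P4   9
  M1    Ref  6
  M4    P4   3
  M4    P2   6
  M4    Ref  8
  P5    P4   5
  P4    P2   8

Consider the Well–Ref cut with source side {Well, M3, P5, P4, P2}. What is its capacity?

Edges leaving {Well, M3, P5, P4, P2}: Well→M1 (7), Well→Ref (5), M3→M1 (2), M3→M4 (2).
Cut capacity = 7 + 5 + 2 + 2 = 16.

16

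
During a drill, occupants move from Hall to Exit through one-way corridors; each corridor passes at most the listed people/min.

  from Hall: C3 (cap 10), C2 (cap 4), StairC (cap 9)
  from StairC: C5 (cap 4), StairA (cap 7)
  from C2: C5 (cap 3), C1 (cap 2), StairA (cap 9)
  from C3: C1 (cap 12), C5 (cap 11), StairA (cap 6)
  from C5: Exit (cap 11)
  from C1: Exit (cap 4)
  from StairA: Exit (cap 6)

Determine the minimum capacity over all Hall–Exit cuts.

Augment Hall→StairC→C5→Exit: bottleneck 4, flow now 4.
Augment Hall→StairC→StairA→Exit: bottleneck 5, flow now 9.
Augment Hall→C2→C5→Exit: bottleneck 3, flow now 12.
Augment Hall→C2→C1→Exit: bottleneck 1, flow now 13.
Augment Hall→C3→C5→Exit: bottleneck 4, flow now 17.
Augment Hall→C3→C1→Exit: bottleneck 3, flow now 20.
Augment Hall→C3→StairA→Exit: bottleneck 1, flow now 21.
No augmenting path remains; maximum flow = 21.
By max-flow min-cut, the minimum cut capacity equals the max flow.
In the residual graph, reachable from Hall: {Hall, StairC, C2, C3, C5, C1, StairA}.
Min-cut edges: C5→Exit (11), C1→Exit (4), StairA→Exit (6); capacity 11 + 4 + 6 = 21.

21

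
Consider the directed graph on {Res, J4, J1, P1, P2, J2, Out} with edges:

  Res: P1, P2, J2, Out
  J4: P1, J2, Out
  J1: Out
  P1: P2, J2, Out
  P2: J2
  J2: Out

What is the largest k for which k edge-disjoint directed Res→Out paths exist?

Assign every edge capacity 1; by Menger, the answer equals the max flow.
Path Res→Out (+1); total 1.
Path Res→P1→Out (+1); total 2.
Path Res→J2→Out (+1); total 3.
No residual Res→Out path; max flow = 3.
Certifying cut of size 3: {J2→Out, Res→Out, Res→P1}.

3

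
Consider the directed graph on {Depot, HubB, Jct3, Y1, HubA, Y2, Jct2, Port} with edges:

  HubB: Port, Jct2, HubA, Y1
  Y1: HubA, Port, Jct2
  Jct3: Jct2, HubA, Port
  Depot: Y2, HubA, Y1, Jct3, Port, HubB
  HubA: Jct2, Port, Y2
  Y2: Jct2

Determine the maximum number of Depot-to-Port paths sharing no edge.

5

Assign every edge capacity 1; by Menger, the answer equals the max flow.
Path Depot→Port (+1); total 1.
Path Depot→HubB→Port (+1); total 2.
Path Depot→Jct3→Port (+1); total 3.
Path Depot→Y1→Port (+1); total 4.
Path Depot→HubA→Port (+1); total 5.
No residual Depot→Port path; max flow = 5.
Certifying cut of size 5: {Depot→HubA, Depot→HubB, Depot→Jct3, Depot→Port, Depot→Y1}.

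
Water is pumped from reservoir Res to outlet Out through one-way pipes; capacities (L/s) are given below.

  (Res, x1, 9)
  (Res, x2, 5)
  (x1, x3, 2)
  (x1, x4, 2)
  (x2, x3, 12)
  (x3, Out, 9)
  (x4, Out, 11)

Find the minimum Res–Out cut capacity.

Augment Res→x1→x3→Out: bottleneck 2, flow now 2.
Augment Res→x1→x4→Out: bottleneck 2, flow now 4.
Augment Res→x2→x3→Out: bottleneck 5, flow now 9.
No augmenting path remains; maximum flow = 9.
By max-flow min-cut, the minimum cut capacity equals the max flow.
In the residual graph, reachable from Res: {Res, x1}.
Min-cut edges: Res→x2 (5), x1→x3 (2), x1→x4 (2); capacity 5 + 2 + 2 = 9.

9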